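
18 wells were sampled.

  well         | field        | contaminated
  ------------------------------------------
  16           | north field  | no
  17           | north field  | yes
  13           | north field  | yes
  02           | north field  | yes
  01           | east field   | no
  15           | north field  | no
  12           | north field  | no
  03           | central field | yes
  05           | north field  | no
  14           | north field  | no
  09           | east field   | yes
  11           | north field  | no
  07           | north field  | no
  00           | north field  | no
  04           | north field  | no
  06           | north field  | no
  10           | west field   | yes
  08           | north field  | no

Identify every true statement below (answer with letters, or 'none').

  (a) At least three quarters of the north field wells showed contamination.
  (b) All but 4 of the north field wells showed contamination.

none

|A| = 14, |A ∩ B| = 3, |A ∖ B| = 11.
(a) |A ∩ B| / |A| ≥ 3/4: fails.
(b) |A ∖ B| = 4: fails.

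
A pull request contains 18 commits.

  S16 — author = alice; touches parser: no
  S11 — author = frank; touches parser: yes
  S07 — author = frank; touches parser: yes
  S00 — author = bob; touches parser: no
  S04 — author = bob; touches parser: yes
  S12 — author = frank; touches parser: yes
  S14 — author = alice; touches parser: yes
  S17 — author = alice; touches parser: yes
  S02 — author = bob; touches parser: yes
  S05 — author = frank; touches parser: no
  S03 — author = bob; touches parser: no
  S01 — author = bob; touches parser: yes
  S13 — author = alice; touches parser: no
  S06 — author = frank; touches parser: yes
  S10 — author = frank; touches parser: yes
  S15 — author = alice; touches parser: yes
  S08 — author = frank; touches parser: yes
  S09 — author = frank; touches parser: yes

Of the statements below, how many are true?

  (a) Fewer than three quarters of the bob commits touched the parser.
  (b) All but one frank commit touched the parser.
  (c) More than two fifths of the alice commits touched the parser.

(a) bob: |A| = 5, |A ∩ B| = 3; needs |A ∩ B| / |A| < 3/4 — true.
(b) frank: |A| = 8, |A ∩ B| = 7; needs |A ∖ B| = 1 — true.
(c) alice: |A| = 5, |A ∩ B| = 3; needs |A ∩ B| / |A| > 2/5 — true.

3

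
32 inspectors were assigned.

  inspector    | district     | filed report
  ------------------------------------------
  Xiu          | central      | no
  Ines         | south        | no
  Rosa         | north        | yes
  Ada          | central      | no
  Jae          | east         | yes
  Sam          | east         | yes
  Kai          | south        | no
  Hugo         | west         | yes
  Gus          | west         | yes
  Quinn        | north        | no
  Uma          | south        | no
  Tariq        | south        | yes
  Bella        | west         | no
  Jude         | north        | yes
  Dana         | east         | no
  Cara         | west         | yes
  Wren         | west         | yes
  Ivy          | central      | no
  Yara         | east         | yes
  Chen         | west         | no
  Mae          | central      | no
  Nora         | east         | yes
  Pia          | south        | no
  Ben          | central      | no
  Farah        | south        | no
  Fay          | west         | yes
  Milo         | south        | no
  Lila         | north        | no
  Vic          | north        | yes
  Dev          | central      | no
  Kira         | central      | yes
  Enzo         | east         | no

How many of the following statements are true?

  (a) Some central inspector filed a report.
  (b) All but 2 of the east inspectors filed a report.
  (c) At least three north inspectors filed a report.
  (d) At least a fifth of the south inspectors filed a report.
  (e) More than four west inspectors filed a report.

4

(a) central: |A| = 7, |A ∩ B| = 1; needs A ∩ B ≠ ∅ (|A ∩ B| ≥ 1) — true.
(b) east: |A| = 6, |A ∩ B| = 4; needs |A ∖ B| = 2 — true.
(c) north: |A| = 5, |A ∩ B| = 3; needs |A ∩ B| ≥ 3 — true.
(d) south: |A| = 7, |A ∩ B| = 1; needs |A ∩ B| / |A| ≥ 1/5 — false.
(e) west: |A| = 7, |A ∩ B| = 5; needs |A ∩ B| > 4 — true.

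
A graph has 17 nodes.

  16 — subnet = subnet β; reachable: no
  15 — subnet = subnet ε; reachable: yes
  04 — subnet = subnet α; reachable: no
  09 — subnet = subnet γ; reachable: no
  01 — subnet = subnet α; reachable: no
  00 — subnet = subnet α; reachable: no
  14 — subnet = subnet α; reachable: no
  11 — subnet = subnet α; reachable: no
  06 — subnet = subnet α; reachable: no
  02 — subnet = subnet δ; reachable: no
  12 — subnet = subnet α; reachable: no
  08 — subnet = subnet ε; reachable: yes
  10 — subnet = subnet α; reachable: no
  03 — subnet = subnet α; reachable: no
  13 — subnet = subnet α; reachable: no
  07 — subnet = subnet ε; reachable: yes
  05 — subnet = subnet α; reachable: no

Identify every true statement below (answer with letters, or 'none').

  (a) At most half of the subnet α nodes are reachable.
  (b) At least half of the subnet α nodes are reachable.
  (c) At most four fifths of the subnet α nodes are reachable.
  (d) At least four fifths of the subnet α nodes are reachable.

(a), (c)

|A| = 11, |A ∩ B| = 0, |A ∖ B| = 11.
(a) |A ∩ B| ≤ |A ∖ B|: holds.
(b) |A ∩ B| ≥ |A ∖ B|: fails.
(c) |A ∩ B| / |A| ≤ 4/5: holds.
(d) |A ∩ B| / |A| ≥ 4/5: fails.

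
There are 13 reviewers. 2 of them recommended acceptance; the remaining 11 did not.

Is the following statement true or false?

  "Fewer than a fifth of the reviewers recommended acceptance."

True

The determiner here denotes the relation: |A ∩ B| / |A| < 1/5.
|A| = 13, |A ∩ B| = 2, |A ∖ B| = 11.
|A ∩ B|/|A| = 2/13, so the statement is true.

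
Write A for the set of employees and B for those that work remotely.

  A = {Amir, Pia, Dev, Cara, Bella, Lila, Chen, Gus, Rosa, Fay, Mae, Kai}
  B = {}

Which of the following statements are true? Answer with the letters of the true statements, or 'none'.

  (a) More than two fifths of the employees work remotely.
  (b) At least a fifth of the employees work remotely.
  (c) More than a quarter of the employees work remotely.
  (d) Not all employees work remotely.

(d)

|A| = 12, |A ∩ B| = 0, |A ∖ B| = 12.
(a) |A ∩ B| / |A| > 2/5: fails.
(b) |A ∩ B| / |A| ≥ 1/5: fails.
(c) |A ∩ B| / |A| > 1/4: fails.
(d) A ⊄ B (|A ∖ B| ≥ 1): holds.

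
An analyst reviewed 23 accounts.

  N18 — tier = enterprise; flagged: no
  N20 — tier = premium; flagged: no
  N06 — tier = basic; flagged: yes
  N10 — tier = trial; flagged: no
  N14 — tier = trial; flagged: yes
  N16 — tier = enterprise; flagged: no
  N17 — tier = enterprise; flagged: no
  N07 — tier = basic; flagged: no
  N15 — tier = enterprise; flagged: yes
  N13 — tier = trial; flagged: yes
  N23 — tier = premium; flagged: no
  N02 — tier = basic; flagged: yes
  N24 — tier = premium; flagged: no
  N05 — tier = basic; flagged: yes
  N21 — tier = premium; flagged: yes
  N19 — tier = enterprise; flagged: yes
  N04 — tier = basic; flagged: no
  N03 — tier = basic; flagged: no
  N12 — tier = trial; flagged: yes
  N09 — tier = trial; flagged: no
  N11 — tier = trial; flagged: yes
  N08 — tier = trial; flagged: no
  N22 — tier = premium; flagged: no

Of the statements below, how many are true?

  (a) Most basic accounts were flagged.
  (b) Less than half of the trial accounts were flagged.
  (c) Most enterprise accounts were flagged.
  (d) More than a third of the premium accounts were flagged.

0

(a) basic: |A| = 6, |A ∩ B| = 3; needs |A ∩ B| > |A ∖ B| — false.
(b) trial: |A| = 7, |A ∩ B| = 4; needs |A ∩ B| < |A ∖ B| — false.
(c) enterprise: |A| = 5, |A ∩ B| = 2; needs |A ∩ B| > |A ∖ B| — false.
(d) premium: |A| = 5, |A ∩ B| = 1; needs |A ∩ B| / |A| > 1/3 — false.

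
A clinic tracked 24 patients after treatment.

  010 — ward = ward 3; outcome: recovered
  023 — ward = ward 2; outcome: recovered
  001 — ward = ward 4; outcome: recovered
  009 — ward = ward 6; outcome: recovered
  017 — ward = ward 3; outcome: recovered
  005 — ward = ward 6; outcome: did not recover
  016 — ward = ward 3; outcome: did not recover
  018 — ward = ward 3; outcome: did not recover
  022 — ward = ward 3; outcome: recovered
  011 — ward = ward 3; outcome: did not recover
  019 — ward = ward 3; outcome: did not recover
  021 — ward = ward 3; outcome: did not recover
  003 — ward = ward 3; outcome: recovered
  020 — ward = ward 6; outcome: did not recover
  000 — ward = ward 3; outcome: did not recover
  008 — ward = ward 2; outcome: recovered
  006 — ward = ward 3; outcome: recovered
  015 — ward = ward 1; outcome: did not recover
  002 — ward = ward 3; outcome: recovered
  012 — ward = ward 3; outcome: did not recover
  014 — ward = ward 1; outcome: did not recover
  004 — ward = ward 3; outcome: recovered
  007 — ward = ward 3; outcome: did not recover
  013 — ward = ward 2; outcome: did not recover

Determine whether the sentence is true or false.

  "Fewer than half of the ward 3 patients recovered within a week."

'Fewer than half of the ward 3 patients recovered within a week' holds iff |A ∩ B| < |A ∖ B|.
|A| = 15, |A ∩ B| = 7, |A ∖ B| = 8.
7 < 8, so the statement is true.

True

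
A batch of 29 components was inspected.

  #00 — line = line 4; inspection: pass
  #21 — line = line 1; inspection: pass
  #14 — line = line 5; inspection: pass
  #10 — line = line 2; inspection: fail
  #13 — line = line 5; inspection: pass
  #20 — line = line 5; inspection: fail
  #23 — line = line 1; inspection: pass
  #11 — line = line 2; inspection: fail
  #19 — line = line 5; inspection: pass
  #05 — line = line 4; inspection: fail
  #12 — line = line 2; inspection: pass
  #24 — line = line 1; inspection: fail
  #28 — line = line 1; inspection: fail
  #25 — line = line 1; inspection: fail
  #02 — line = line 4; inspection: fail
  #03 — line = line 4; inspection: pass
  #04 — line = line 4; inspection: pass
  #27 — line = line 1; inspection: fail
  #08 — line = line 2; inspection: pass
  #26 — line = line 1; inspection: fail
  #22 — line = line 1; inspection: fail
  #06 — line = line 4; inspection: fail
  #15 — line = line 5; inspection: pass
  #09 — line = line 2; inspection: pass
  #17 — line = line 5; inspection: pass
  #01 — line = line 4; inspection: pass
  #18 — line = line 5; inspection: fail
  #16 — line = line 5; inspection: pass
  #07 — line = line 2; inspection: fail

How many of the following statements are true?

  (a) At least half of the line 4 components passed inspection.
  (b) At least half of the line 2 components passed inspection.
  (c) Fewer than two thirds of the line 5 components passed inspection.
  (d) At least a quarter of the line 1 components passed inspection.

3

(a) line 4: |A| = 7, |A ∩ B| = 4; needs |A ∩ B| ≥ |A ∖ B| — true.
(b) line 2: |A| = 6, |A ∩ B| = 3; needs |A ∩ B| ≥ |A ∖ B| — true.
(c) line 5: |A| = 8, |A ∩ B| = 6; needs |A ∩ B| / |A| < 2/3 — false.
(d) line 1: |A| = 8, |A ∩ B| = 2; needs |A ∩ B| / |A| ≥ 1/4 — true.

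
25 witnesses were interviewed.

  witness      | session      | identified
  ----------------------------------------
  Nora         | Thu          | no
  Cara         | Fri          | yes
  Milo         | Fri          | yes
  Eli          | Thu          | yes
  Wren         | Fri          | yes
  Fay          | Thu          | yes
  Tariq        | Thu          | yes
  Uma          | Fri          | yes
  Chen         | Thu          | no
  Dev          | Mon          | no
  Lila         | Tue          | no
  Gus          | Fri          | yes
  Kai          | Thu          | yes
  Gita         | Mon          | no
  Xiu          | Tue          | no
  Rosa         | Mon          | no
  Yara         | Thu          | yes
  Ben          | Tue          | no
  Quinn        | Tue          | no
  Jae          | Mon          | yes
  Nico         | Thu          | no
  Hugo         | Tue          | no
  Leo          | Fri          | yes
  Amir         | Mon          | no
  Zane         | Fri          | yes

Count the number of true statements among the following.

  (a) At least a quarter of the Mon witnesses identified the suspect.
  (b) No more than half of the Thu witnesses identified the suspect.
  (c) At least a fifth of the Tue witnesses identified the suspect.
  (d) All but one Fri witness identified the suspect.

(a) Mon: |A| = 5, |A ∩ B| = 1; needs |A ∩ B| / |A| ≥ 1/4 — false.
(b) Thu: |A| = 8, |A ∩ B| = 5; needs |A ∩ B| ≤ |A ∖ B| — false.
(c) Tue: |A| = 5, |A ∩ B| = 0; needs |A ∩ B| / |A| ≥ 1/5 — false.
(d) Fri: |A| = 7, |A ∩ B| = 7; needs |A ∖ B| = 1 — false.

0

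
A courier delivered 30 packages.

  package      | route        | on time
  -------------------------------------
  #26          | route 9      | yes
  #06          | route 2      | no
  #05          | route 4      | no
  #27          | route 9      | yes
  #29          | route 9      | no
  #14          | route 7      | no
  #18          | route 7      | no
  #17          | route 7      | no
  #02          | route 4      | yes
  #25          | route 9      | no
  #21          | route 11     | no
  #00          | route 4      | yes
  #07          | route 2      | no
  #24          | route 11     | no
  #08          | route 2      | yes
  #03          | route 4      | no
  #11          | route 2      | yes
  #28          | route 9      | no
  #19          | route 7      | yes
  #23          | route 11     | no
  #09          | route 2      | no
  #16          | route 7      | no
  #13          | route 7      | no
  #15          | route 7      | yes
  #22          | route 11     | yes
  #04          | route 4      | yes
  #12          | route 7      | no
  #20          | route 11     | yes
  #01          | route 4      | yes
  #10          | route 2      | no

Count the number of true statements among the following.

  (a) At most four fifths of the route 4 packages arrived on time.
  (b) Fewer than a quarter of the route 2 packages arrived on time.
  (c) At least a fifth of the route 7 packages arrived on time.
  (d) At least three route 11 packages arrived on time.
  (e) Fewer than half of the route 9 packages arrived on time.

3

(a) route 4: |A| = 6, |A ∩ B| = 4; needs |A ∩ B| / |A| ≤ 4/5 — true.
(b) route 2: |A| = 6, |A ∩ B| = 2; needs |A ∩ B| / |A| < 1/4 — false.
(c) route 7: |A| = 8, |A ∩ B| = 2; needs |A ∩ B| / |A| ≥ 1/5 — true.
(d) route 11: |A| = 5, |A ∩ B| = 2; needs |A ∩ B| ≥ 3 — false.
(e) route 9: |A| = 5, |A ∩ B| = 2; needs |A ∩ B| < |A ∖ B| — true.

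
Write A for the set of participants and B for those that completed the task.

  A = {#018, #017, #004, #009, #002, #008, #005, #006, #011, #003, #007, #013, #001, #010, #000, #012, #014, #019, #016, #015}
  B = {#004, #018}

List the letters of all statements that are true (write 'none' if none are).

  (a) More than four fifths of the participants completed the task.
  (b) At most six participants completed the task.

(b)

|A| = 20, |A ∩ B| = 2, |A ∖ B| = 18.
(a) |A ∩ B| / |A| > 4/5: fails.
(b) |A ∩ B| ≤ 6: holds.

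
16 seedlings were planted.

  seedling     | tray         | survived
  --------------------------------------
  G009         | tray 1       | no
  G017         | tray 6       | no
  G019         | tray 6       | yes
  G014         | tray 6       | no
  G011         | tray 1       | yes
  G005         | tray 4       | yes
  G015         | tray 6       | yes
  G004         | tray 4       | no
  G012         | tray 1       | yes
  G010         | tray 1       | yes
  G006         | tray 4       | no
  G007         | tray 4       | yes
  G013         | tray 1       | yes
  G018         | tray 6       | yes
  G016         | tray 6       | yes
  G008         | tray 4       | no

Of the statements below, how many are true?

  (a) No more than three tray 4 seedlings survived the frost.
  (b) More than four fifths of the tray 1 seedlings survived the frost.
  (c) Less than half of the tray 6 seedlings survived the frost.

(a) tray 4: |A| = 5, |A ∩ B| = 2; needs |A ∩ B| ≤ 3 — true.
(b) tray 1: |A| = 5, |A ∩ B| = 4; needs |A ∩ B| / |A| > 4/5 — false.
(c) tray 6: |A| = 6, |A ∩ B| = 4; needs |A ∩ B| < |A ∖ B| — false.

1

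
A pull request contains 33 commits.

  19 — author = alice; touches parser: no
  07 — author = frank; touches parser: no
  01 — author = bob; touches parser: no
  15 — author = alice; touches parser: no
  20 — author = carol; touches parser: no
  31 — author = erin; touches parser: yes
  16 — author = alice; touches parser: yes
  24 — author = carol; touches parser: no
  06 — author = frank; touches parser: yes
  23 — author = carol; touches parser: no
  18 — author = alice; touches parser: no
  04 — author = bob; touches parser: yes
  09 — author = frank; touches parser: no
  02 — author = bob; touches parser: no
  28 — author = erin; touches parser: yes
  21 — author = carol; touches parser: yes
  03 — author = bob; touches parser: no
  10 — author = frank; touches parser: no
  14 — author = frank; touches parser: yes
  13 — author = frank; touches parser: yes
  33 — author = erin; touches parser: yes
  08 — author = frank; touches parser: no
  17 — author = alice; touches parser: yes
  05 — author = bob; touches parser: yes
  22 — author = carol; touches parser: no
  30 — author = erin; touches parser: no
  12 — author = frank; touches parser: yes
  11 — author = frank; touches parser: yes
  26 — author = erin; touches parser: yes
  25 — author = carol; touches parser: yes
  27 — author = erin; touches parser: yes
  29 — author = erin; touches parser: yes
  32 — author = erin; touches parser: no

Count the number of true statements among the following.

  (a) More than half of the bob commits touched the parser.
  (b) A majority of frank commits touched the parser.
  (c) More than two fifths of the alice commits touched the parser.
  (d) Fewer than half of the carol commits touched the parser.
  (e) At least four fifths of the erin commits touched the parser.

2

(a) bob: |A| = 5, |A ∩ B| = 2; needs |A ∩ B| > |A ∖ B| — false.
(b) frank: |A| = 9, |A ∩ B| = 5; needs |A ∩ B| > |A ∖ B| — true.
(c) alice: |A| = 5, |A ∩ B| = 2; needs |A ∩ B| / |A| > 2/5 — false.
(d) carol: |A| = 6, |A ∩ B| = 2; needs |A ∩ B| < |A ∖ B| — true.
(e) erin: |A| = 8, |A ∩ B| = 6; needs |A ∩ B| / |A| ≥ 4/5 — false.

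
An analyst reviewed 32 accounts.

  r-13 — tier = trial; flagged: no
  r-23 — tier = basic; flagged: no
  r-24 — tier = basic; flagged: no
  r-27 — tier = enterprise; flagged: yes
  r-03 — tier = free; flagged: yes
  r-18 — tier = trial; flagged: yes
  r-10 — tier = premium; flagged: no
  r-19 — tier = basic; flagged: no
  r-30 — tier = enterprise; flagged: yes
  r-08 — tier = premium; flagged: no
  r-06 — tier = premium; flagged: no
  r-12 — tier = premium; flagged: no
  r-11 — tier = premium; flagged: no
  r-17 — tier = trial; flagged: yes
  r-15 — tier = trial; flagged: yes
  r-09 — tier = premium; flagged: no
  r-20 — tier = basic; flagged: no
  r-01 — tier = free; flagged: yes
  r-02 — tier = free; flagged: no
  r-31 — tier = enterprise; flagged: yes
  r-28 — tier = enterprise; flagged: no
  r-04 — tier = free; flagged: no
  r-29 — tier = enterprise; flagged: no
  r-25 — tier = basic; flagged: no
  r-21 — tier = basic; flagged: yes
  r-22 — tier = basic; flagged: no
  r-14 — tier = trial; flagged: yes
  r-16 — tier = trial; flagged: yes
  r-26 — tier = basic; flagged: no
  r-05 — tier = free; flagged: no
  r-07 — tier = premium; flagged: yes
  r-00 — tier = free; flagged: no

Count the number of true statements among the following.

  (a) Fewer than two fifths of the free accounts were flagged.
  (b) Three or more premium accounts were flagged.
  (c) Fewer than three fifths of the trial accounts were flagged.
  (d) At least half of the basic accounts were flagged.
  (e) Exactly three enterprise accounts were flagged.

2

(a) free: |A| = 6, |A ∩ B| = 2; needs |A ∩ B| / |A| < 2/5 — true.
(b) premium: |A| = 7, |A ∩ B| = 1; needs |A ∩ B| ≥ 3 — false.
(c) trial: |A| = 6, |A ∩ B| = 5; needs |A ∩ B| / |A| < 3/5 — false.
(d) basic: |A| = 8, |A ∩ B| = 1; needs |A ∩ B| ≥ |A ∖ B| — false.
(e) enterprise: |A| = 5, |A ∩ B| = 3; needs |A ∩ B| = 3 — true.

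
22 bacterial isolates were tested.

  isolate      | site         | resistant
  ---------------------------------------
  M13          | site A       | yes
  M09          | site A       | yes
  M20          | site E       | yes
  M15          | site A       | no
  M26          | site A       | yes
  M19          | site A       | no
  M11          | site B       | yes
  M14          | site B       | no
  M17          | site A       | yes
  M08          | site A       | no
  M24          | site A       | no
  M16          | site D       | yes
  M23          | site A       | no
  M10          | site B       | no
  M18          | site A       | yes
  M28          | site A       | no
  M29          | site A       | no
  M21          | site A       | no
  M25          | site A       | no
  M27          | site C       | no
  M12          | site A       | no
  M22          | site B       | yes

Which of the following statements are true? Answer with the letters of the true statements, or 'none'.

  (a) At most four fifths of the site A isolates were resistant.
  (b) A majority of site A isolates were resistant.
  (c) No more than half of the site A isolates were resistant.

|A| = 15, |A ∩ B| = 5, |A ∖ B| = 10.
(a) |A ∩ B| / |A| ≤ 4/5: holds.
(b) |A ∩ B| > |A ∖ B|: fails.
(c) |A ∩ B| ≤ |A ∖ B|: holds.

(a), (c)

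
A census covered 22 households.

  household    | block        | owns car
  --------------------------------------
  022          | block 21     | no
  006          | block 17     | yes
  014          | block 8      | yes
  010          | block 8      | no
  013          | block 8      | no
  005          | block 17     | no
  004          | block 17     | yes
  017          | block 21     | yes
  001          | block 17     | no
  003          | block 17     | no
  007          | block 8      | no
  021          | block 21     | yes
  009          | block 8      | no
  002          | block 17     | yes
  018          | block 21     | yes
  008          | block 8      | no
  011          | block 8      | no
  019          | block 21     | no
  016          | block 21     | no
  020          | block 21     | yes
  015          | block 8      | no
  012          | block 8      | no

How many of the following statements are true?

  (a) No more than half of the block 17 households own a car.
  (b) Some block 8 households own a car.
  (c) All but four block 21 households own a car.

2

(a) block 17: |A| = 6, |A ∩ B| = 3; needs |A ∩ B| ≤ |A ∖ B| — true.
(b) block 8: |A| = 9, |A ∩ B| = 1; needs A ∩ B ≠ ∅ (|A ∩ B| ≥ 1) — true.
(c) block 21: |A| = 7, |A ∩ B| = 4; needs |A ∖ B| = 4 — false.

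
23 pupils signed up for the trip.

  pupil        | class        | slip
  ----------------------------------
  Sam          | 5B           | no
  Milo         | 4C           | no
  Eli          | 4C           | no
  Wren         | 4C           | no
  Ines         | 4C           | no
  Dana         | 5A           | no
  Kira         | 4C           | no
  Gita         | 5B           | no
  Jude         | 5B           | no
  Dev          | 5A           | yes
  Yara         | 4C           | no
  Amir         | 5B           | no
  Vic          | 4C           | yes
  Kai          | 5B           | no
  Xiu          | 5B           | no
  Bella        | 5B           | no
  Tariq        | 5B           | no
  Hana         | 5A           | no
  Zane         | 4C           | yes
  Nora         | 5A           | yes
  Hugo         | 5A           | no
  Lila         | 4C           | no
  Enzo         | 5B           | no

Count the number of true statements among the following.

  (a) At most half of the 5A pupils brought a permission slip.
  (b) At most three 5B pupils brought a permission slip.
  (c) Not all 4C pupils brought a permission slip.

3

(a) 5A: |A| = 5, |A ∩ B| = 2; needs |A ∩ B| ≤ |A ∖ B| — true.
(b) 5B: |A| = 9, |A ∩ B| = 0; needs |A ∩ B| ≤ 3 — true.
(c) 4C: |A| = 9, |A ∩ B| = 2; needs A ⊄ B (|A ∖ B| ≥ 1) — true.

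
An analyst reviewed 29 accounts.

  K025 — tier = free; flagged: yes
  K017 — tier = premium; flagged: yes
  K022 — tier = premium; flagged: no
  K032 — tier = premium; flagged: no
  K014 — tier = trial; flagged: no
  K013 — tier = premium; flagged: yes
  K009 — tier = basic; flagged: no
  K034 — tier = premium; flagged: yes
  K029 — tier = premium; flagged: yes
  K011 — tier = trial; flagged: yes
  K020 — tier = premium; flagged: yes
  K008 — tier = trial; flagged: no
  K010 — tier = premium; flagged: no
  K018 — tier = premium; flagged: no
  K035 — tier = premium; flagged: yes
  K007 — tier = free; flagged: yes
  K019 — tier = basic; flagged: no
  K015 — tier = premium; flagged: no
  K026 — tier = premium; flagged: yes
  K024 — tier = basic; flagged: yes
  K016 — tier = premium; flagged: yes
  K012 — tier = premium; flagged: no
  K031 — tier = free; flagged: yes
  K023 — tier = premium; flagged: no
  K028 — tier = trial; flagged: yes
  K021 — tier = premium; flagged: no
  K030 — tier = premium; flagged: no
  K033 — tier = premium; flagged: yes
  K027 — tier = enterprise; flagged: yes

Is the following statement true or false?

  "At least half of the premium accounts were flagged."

The determiner here denotes the relation: |A ∩ B| ≥ |A ∖ B|.
|A| = 18, |A ∩ B| = 9, |A ∖ B| = 9.
9 = 9, so the statement is true.

True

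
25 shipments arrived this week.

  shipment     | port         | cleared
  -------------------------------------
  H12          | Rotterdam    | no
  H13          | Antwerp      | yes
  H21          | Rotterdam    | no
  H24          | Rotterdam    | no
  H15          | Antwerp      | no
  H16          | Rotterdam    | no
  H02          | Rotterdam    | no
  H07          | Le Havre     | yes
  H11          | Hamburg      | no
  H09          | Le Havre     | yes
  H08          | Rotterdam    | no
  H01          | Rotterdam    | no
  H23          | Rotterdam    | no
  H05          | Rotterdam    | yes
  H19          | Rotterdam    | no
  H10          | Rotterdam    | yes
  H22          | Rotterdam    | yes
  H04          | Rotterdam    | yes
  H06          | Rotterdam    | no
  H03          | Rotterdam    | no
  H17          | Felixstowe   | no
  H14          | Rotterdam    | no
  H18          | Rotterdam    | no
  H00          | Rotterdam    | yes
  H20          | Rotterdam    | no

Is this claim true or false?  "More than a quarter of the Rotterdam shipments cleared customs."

True

The determiner here denotes the relation: |A ∩ B| / |A| > 1/4.
|A| = 19, |A ∩ B| = 5, |A ∖ B| = 14.
|A ∩ B|/|A| = 5/19, so the statement is true.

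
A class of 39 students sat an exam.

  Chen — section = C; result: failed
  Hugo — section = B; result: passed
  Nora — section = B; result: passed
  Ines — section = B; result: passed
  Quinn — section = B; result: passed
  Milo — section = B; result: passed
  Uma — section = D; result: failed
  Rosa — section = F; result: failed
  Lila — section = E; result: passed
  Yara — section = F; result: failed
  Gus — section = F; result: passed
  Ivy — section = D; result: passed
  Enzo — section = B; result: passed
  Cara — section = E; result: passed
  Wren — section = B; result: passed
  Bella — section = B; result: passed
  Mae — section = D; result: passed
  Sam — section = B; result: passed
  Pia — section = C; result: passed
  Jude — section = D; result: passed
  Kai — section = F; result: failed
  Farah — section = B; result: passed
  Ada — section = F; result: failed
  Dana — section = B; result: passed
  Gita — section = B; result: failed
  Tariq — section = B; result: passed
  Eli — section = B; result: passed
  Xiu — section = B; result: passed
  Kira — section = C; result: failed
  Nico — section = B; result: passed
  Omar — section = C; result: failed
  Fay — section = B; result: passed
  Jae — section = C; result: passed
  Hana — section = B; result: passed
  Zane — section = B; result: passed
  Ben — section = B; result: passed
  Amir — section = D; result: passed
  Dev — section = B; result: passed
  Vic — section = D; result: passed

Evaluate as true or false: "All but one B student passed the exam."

True

'All but one B student passed the exam' holds iff |A ∖ B| = 1.
|A| = 21, |A ∩ B| = 20, |A ∖ B| = 1.
|A ∖ B| = 1, so the statement is true.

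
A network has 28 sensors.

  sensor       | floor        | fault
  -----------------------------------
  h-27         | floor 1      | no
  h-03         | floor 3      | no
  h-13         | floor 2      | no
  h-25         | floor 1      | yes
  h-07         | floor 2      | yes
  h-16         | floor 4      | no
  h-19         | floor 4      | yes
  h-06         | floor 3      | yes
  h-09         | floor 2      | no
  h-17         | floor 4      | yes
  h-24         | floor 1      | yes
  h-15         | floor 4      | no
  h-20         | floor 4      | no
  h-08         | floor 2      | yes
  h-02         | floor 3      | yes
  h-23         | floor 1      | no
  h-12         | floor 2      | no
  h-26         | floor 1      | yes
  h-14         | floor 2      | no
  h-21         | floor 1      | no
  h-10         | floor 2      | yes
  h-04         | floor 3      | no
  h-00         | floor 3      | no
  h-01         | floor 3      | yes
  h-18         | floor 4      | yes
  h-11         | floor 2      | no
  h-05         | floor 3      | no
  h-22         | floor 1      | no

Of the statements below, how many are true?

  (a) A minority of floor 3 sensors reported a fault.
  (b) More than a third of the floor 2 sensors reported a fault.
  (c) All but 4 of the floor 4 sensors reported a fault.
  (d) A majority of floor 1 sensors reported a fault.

(a) floor 3: |A| = 7, |A ∩ B| = 3; needs |A ∩ B| < |A ∖ B| — true.
(b) floor 2: |A| = 8, |A ∩ B| = 3; needs |A ∩ B| / |A| > 1/3 — true.
(c) floor 4: |A| = 6, |A ∩ B| = 3; needs |A ∖ B| = 4 — false.
(d) floor 1: |A| = 7, |A ∩ B| = 3; needs |A ∩ B| > |A ∖ B| — false.

2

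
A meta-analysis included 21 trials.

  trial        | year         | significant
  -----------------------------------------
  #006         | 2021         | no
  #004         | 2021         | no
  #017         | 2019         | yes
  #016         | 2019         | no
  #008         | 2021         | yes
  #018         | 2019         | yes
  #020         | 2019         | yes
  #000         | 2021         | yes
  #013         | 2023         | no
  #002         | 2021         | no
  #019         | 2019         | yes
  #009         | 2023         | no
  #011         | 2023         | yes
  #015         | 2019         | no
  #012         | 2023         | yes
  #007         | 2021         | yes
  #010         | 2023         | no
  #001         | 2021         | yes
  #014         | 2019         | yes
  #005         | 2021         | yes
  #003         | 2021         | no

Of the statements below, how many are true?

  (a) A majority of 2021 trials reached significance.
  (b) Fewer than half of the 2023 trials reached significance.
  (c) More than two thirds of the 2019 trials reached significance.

3

(a) 2021: |A| = 9, |A ∩ B| = 5; needs |A ∩ B| > |A ∖ B| — true.
(b) 2023: |A| = 5, |A ∩ B| = 2; needs |A ∩ B| < |A ∖ B| — true.
(c) 2019: |A| = 7, |A ∩ B| = 5; needs |A ∩ B| / |A| > 2/3 — true.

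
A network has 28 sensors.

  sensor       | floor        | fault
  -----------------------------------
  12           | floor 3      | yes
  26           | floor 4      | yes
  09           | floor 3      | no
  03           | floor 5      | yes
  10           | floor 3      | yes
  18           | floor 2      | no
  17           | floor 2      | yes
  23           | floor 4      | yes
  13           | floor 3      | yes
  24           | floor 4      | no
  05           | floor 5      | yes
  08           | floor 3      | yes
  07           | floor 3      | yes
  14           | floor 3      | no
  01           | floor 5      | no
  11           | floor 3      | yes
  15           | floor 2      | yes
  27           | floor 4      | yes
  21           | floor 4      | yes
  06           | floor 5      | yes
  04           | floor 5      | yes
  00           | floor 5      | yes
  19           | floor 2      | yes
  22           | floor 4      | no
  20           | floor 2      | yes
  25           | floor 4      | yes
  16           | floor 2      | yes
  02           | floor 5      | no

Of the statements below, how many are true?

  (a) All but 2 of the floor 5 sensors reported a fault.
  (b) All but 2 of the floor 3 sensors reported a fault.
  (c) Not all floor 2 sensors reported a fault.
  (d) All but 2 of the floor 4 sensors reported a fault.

(a) floor 5: |A| = 7, |A ∩ B| = 5; needs |A ∖ B| = 2 — true.
(b) floor 3: |A| = 8, |A ∩ B| = 6; needs |A ∖ B| = 2 — true.
(c) floor 2: |A| = 6, |A ∩ B| = 5; needs A ⊄ B (|A ∖ B| ≥ 1) — true.
(d) floor 4: |A| = 7, |A ∩ B| = 5; needs |A ∖ B| = 2 — true.

4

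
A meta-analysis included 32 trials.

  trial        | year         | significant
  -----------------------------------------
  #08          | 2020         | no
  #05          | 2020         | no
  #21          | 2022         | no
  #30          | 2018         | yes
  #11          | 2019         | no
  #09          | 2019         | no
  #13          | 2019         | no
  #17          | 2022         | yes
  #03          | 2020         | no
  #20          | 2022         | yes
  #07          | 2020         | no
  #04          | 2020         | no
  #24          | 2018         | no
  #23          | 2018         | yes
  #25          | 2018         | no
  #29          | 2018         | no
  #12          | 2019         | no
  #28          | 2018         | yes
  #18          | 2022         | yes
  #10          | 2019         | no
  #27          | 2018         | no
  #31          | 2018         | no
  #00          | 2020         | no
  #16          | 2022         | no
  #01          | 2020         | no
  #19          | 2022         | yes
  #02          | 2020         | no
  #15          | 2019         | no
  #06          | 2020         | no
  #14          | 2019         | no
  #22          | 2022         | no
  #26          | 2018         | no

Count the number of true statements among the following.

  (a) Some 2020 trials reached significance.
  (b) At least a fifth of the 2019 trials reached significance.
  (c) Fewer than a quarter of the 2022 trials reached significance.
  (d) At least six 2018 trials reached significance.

0

(a) 2020: |A| = 9, |A ∩ B| = 0; needs A ∩ B ≠ ∅ (|A ∩ B| ≥ 1) — false.
(b) 2019: |A| = 7, |A ∩ B| = 0; needs |A ∩ B| / |A| ≥ 1/5 — false.
(c) 2022: |A| = 7, |A ∩ B| = 4; needs |A ∩ B| / |A| < 1/4 — false.
(d) 2018: |A| = 9, |A ∩ B| = 3; needs |A ∩ B| ≥ 6 — false.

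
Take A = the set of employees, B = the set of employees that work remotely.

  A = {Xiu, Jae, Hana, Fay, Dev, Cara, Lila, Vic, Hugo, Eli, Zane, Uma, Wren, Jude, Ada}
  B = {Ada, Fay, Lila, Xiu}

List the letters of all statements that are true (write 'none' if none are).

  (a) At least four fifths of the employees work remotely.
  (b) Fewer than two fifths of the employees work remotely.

(b)

|A| = 15, |A ∩ B| = 4, |A ∖ B| = 11.
(a) |A ∩ B| / |A| ≥ 4/5: fails.
(b) |A ∩ B| / |A| < 2/5: holds.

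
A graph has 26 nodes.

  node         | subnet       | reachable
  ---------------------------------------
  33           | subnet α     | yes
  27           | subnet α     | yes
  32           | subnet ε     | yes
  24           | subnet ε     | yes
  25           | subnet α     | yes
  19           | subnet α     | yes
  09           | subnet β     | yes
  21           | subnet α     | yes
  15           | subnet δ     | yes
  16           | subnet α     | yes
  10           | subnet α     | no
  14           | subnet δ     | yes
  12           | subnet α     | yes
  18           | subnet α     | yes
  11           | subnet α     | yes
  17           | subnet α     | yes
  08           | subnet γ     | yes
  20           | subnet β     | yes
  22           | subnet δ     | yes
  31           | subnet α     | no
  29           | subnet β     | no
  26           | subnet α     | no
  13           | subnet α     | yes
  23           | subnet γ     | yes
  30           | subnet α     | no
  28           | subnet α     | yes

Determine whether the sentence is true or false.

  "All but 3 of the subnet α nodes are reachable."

False

The determiner here denotes the relation: |A ∖ B| = 3.
|A| = 16, |A ∩ B| = 12, |A ∖ B| = 4.
|A ∖ B| = 4, so the statement is false.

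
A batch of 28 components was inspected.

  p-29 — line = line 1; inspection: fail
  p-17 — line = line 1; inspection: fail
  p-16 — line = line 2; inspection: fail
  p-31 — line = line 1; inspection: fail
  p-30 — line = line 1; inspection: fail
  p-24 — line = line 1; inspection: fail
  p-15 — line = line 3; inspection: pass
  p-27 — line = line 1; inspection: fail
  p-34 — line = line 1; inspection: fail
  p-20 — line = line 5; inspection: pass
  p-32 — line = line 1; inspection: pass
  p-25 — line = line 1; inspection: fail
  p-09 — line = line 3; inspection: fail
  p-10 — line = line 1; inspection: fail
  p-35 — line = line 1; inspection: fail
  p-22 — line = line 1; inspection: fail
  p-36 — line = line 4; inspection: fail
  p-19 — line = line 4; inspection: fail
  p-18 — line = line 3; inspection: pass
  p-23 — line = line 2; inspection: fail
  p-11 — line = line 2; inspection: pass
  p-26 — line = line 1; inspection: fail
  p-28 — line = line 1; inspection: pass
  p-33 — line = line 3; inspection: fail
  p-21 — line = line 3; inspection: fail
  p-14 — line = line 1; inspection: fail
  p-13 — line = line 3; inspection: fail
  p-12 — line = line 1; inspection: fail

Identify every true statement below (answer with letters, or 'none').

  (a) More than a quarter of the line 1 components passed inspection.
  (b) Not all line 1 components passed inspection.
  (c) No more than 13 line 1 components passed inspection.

(b), (c)

|A| = 16, |A ∩ B| = 2, |A ∖ B| = 14.
(a) |A ∩ B| / |A| > 1/4: fails.
(b) A ⊄ B (|A ∖ B| ≥ 1): holds.
(c) |A ∩ B| ≤ 13: holds.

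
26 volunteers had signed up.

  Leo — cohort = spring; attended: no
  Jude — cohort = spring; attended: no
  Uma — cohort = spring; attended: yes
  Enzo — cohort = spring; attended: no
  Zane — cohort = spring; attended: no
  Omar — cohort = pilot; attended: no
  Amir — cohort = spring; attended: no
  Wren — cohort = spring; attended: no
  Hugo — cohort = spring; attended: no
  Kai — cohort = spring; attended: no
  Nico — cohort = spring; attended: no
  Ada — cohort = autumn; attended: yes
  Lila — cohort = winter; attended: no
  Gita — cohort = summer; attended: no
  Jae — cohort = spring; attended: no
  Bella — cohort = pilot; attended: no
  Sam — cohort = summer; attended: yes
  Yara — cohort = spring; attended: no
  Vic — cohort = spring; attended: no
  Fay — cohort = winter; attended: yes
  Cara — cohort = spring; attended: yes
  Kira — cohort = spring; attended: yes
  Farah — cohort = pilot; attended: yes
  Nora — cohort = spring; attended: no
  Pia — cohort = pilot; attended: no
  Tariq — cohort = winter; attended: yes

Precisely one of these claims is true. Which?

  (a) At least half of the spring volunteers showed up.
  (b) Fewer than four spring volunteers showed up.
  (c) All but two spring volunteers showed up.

(b)

|A| = 16, |A ∩ B| = 3, |A ∖ B| = 13.
(a) requires |A ∩ B| ≥ |A ∖ B|: false.
(b) requires |A ∩ B| < 4: true.
(c) requires |A ∖ B| = 2: false.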